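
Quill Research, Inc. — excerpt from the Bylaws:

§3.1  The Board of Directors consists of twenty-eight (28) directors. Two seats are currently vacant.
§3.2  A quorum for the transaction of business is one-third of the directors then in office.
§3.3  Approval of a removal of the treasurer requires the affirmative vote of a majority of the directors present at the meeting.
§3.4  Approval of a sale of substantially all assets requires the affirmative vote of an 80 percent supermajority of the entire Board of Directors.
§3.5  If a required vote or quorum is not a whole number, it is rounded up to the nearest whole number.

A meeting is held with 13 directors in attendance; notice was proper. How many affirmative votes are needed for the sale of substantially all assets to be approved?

23

The sale of substantially all assets requires four-fifths of the entire Board of Directors (28).
4/5 of 28 = 22.40, rounded up to 23.
(Only 13 can vote, so the sale of substantially all assets cannot pass at this meeting, but the required vote is still 23.)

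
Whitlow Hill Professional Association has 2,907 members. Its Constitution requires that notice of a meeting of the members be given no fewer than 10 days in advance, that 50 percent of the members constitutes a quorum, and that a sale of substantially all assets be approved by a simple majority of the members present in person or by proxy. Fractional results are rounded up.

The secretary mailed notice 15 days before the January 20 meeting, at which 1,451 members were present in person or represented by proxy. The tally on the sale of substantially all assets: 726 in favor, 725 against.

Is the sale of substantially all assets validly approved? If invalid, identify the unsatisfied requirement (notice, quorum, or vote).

Notice: 15 days given; 10 required. Satisfied.
Quorum: 50% of 2,907 = 1,453.50, rounded up to 1,454; 1,451 present. Not satisfied.
Vote: requires a majority of those present (1,451); a majority of 1451 is 726, so 726 needed; 726 in favor. Satisfied.

Invalid — quorum requirement not satisfied.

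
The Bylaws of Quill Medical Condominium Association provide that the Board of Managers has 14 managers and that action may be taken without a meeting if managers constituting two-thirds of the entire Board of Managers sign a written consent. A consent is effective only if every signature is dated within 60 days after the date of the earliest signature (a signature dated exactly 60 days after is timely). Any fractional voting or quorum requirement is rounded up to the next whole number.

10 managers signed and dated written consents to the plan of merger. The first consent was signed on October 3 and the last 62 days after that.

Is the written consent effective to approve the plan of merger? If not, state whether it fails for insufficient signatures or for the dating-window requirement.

Not effective — dating-window requirement not satisfied.

Signatures required: two-thirds of 14 — 2/3 of 14 = 9.33, rounded up to 10, so 10 needed; 10 signed. Sufficient.
Dating window: the latest signature is 62 days after the earliest; the limit is 60 days. Outside the window.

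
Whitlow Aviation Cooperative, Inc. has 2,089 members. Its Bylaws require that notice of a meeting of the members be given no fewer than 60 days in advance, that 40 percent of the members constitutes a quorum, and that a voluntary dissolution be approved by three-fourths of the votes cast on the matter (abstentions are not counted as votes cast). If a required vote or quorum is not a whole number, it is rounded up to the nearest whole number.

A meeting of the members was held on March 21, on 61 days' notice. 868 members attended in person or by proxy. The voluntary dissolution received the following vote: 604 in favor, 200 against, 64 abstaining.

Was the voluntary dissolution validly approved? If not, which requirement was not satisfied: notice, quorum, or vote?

Notice: 61 days given; 60 required. Satisfied.
Quorum: 40% of 2,089 = 835.60, rounded up to 836; 868 present. Satisfied.
Vote: requires three-fourths of the votes cast (868 − 64 abstaining = 804); 3/4 of 804 = 603, so 603 needed; 604 in favor. Satisfied.

Valid — all requirements satisfied.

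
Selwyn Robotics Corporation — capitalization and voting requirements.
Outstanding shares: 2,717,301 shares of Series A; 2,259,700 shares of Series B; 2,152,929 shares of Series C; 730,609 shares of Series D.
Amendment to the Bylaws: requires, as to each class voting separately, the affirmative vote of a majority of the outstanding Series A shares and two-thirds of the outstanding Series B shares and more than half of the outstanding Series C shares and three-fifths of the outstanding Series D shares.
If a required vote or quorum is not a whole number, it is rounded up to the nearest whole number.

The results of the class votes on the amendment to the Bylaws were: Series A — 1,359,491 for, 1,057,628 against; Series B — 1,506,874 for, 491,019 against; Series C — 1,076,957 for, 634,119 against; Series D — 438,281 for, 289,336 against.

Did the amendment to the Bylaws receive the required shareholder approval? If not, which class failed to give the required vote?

Not approved — the Series D shares did not give the required vote.

Series A: a majority of 2717301 is 1358651; 1,358,651 required, 1,359,491 in favor — approved.
Series B: 2/3 of 2259700 = 1506466.67, rounded up to 1506467; 1,506,467 required, 1,506,874 in favor — approved.
Series C: a majority of 2152929 is 1076465; 1,076,465 required, 1,076,957 in favor — approved.
Series D: 3/5 of 730609 = 438365.40, rounded up to 438366; 438,366 required, 438,281 in favor — not approved.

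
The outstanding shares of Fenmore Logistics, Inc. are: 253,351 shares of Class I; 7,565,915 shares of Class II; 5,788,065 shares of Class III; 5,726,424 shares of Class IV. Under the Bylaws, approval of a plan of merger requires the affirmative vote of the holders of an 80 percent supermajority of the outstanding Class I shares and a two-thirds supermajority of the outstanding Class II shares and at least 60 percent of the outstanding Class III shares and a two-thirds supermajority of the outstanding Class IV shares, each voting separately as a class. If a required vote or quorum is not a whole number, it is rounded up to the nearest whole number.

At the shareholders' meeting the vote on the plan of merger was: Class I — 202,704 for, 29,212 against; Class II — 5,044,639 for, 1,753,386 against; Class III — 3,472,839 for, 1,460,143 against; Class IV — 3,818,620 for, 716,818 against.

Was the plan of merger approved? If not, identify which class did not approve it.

Class I: 4/5 of 253351 = 202680.80, rounded up to 202681; 202,681 required, 202,704 in favor — approved.
Class II: 2/3 of 7565915 = 5043943.33, rounded up to 5043944; 5,043,944 required, 5,044,639 in favor — approved.
Class III: 3/5 of 5788065 = 3472839; 3,472,839 required, 3,472,839 in favor — approved.
Class IV: 2/3 of 5726424 = 3817616; 3,817,616 required, 3,818,620 in favor — approved.

Approved — every class gave the required vote.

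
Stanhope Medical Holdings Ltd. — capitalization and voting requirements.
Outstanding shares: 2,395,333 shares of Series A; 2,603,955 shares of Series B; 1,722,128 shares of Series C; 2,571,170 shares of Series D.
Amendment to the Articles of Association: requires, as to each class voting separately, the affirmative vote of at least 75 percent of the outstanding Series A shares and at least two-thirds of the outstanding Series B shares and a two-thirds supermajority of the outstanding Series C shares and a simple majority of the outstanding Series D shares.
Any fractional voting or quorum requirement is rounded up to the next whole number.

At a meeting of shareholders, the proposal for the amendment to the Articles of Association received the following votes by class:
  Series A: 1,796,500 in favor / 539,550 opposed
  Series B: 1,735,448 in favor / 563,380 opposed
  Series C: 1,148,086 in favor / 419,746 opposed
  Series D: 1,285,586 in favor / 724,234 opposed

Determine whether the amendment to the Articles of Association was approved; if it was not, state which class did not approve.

Not approved — the Series B shares did not give the required vote.

Series A: 3/4 of 2395333 = 1796499.75, rounded up to 1796500; 1,796,500 required, 1,796,500 in favor — approved.
Series B: 2/3 of 2603955 = 1735970; 1,735,970 required, 1,735,448 in favor — not approved.
Series C: 2/3 of 1722128 = 1148085.33, rounded up to 1148086; 1,148,086 required, 1,148,086 in favor — approved.
Series D: a majority of 2571170 is 1285586; 1,285,586 required, 1,285,586 in favor — approved.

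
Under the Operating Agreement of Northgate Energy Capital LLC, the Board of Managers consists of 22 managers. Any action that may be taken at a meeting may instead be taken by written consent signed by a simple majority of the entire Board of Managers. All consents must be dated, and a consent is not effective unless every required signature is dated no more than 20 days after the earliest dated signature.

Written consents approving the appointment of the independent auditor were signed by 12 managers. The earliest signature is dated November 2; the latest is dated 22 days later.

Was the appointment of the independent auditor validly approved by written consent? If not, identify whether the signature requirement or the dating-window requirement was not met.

Not effective — dating-window requirement not satisfied.

Signatures required: a simple majority of 22 — a majority of 22 is 12, so 12 needed; 12 signed. Sufficient.
Dating window: the latest signature is 22 days after the earliest; the limit is 20 days. Outside the window.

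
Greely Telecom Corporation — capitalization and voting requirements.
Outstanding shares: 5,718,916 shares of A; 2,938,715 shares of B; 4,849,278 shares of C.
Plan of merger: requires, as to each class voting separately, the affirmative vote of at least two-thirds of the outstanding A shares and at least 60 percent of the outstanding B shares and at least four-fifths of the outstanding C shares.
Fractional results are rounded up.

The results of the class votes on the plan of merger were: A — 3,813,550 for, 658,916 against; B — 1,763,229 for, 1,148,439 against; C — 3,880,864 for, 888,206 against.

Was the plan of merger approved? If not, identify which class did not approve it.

Approved — every class gave the required vote.

A: 2/3 of 5718916 = 3812610.67, rounded up to 3812611; 3,812,611 required, 3,813,550 in favor — approved.
B: 3/5 of 2938715 = 1763229; 1,763,229 required, 1,763,229 in favor — approved.
C: 4/5 of 4849278 = 3879422.40, rounded up to 3879423; 3,879,423 required, 3,880,864 in favor — approved.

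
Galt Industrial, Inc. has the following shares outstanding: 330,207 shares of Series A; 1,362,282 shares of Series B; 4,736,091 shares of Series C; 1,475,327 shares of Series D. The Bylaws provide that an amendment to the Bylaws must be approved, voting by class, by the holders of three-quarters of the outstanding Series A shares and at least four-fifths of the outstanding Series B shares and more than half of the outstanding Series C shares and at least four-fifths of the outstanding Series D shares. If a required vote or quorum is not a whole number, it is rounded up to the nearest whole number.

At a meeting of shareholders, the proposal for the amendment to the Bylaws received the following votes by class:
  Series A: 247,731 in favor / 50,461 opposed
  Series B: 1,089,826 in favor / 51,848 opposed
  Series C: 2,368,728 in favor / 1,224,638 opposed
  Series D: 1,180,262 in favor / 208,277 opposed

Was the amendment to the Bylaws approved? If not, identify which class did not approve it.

Series A: 3/4 of 330207 = 247655.25, rounded up to 247656; 247,656 required, 247,731 in favor — approved.
Series B: 4/5 of 1362282 = 1089825.60, rounded up to 1089826; 1,089,826 required, 1,089,826 in favor — approved.
Series C: a majority of 4736091 is 2368046; 2,368,046 required, 2,368,728 in favor — approved.
Series D: 4/5 of 1475327 = 1180261.60, rounded up to 1180262; 1,180,262 required, 1,180,262 in favor — approved.

Approved — every class gave the required vote.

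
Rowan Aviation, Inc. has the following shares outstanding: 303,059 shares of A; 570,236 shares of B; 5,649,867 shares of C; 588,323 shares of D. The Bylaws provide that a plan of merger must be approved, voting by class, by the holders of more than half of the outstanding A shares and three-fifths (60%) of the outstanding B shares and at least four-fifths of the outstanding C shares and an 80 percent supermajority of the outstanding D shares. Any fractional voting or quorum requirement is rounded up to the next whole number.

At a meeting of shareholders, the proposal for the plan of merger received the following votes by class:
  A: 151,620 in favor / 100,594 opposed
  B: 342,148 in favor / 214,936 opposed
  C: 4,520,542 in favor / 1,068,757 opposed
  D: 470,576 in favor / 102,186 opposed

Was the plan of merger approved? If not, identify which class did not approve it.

Not approved — the D shares did not give the required vote.

A: a majority of 303059 is 151530; 151,530 required, 151,620 in favor — approved.
B: 3/5 of 570236 = 342141.60, rounded up to 342142; 342,142 required, 342,148 in favor — approved.
C: 4/5 of 5649867 = 4519893.60, rounded up to 4519894; 4,519,894 required, 4,520,542 in favor — approved.
D: 4/5 of 588323 = 470658.40, rounded up to 470659; 470,659 required, 470,576 in favor — not approved.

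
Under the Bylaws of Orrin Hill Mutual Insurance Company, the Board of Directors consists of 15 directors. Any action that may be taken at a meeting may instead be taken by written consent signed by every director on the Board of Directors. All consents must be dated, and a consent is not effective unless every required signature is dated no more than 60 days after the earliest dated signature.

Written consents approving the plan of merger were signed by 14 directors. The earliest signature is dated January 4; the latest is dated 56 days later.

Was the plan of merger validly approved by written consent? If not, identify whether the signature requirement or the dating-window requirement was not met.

Not effective — insufficient signatures.

Signatures required: the unanimous vote of 15 — unanimous means all 15, so 15 needed; 14 signed. Insufficient.
Dating window: the latest signature is 56 days after the earliest; the limit is 60 days. Within the window.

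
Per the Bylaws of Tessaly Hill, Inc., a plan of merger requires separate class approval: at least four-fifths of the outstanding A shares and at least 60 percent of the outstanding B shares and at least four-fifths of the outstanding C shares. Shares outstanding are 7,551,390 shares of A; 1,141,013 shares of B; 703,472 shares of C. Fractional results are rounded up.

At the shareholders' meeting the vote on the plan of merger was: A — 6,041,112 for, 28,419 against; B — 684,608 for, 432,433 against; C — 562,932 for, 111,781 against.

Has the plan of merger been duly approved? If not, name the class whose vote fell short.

A: 4/5 of 7551390 = 6041112; 6,041,112 required, 6,041,112 in favor — approved.
B: 3/5 of 1141013 = 684607.80, rounded up to 684608; 684,608 required, 684,608 in favor — approved.
C: 4/5 of 703472 = 562777.60, rounded up to 562778; 562,778 required, 562,932 in favor — approved.

Approved — every class gave the required vote.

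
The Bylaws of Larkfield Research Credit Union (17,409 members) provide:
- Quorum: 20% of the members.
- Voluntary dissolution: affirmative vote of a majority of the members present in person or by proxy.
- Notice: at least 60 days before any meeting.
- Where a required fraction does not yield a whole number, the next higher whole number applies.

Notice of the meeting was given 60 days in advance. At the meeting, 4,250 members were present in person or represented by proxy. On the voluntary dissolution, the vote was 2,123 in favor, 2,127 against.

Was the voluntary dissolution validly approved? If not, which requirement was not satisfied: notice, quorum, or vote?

Notice: 60 days given; 60 required. Satisfied.
Quorum: 20% of 17,409 = 3,481.80, rounded up to 3,482; 4,250 present. Satisfied.
Vote: requires a majority of those present (4,250); a majority of 4250 is 2126, so 2,126 needed; 2,123 in favor. Not satisfied.

Invalid — vote requirement not satisfied.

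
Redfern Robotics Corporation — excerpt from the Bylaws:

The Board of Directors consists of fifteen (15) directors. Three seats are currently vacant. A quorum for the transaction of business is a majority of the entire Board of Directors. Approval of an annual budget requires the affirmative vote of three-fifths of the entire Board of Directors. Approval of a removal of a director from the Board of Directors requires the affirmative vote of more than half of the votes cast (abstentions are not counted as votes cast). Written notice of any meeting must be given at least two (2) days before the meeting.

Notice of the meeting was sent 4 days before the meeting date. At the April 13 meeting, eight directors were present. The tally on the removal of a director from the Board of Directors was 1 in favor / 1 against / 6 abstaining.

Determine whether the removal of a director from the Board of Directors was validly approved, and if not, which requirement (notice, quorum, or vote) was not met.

Invalid — vote requirement not satisfied.

Notice: 4 days given; 2 required (4 ≥ 2). Satisfied.
Quorum: 8 present; quorum is 8. Satisfied.
Vote: the removal of a director from the Board of Directors requires a majority of the votes cast (8 present − 6 abstaining = 2). A majority of 2 is 2, so 2 affirmative votes are needed; 1 voted in favor. Not satisfied.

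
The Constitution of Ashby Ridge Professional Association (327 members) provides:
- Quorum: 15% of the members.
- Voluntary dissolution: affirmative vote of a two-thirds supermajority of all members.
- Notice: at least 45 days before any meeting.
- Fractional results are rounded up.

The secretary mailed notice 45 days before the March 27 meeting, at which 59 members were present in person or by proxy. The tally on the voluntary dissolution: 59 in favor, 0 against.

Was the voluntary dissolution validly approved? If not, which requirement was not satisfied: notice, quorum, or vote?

Notice: 45 days given; 45 required. Satisfied.
Quorum: 15% of 327 = 49.05, rounded up to 50; 59 present. Satisfied.
Vote: requires two-thirds of all members (327); 2/3 of 327 = 218, so 218 needed; 59 in favor. Not satisfied.

Invalid — vote requirement not satisfied.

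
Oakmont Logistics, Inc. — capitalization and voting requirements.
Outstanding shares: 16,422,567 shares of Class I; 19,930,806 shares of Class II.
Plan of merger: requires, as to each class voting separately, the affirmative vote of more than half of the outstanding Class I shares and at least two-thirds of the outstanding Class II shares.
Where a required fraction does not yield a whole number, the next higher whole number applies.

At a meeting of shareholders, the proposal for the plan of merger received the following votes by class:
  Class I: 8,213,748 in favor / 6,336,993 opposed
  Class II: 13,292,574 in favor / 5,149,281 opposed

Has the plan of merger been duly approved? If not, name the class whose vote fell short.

Class I: a majority of 16422567 is 8211284; 8,211,284 required, 8,213,748 in favor — approved.
Class II: 2/3 of 19930806 = 13287204; 13,287,204 required, 13,292,574 in favor — approved.

Approved — every class gave the required vote.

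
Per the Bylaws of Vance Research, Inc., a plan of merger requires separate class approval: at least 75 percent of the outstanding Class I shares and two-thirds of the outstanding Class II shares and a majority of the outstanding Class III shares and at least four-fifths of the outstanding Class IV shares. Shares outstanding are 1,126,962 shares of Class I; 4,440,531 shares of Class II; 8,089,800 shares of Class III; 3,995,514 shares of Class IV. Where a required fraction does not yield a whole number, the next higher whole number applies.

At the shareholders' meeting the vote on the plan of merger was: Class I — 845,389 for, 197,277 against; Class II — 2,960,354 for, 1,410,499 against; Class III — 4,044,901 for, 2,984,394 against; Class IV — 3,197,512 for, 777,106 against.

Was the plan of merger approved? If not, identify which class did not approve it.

Approved — every class gave the required vote.

Class I: 3/4 of 1126962 = 845221.50, rounded up to 845222; 845,222 required, 845,389 in favor — approved.
Class II: 2/3 of 4440531 = 2960354; 2,960,354 required, 2,960,354 in favor — approved.
Class III: a majority of 8089800 is 4044901; 4,044,901 required, 4,044,901 in favor — approved.
Class IV: 4/5 of 3995514 = 3196411.20, rounded up to 3196412; 3,196,412 required, 3,197,512 in favor — approved.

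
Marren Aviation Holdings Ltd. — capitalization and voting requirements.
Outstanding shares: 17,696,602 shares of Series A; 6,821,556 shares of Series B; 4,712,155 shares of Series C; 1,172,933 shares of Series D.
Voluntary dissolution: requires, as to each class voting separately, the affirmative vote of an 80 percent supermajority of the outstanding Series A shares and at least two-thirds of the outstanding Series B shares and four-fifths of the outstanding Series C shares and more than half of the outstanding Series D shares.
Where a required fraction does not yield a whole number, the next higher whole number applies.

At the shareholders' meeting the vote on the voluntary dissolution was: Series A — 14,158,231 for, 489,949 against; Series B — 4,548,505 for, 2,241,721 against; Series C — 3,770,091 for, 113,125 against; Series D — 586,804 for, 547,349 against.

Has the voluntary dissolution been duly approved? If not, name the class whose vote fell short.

Approved — every class gave the required vote.

Series A: 4/5 of 17696602 = 14157281.60, rounded up to 14157282; 14,157,282 required, 14,158,231 in favor — approved.
Series B: 2/3 of 6821556 = 4547704; 4,547,704 required, 4,548,505 in favor — approved.
Series C: 4/5 of 4712155 = 3769724; 3,769,724 required, 3,770,091 in favor — approved.
Series D: a majority of 1172933 is 586467; 586,467 required, 586,804 in favor — approved.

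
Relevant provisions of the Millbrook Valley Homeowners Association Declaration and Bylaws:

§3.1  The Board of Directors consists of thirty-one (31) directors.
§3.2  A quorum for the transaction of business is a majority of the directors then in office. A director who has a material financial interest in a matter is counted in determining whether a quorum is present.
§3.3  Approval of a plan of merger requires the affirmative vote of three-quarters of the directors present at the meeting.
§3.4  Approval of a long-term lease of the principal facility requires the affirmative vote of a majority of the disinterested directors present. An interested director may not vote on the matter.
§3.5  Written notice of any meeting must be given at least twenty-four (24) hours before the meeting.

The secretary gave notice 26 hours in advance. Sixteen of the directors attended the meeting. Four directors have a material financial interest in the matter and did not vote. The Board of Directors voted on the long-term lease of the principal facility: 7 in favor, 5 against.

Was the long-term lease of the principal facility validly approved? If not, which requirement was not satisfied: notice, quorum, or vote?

Valid — all requirements satisfied.

Notice: 26 hours given; 24 required (26 ≥ 24). Satisfied.
Quorum: 16 present (interested directors count toward quorum); quorum is 16. Satisfied.
Vote: the long-term lease of the principal facility requires a majority of the disinterested directors present (16 − 4 = 12). A majority of 12 is 7, so 7 affirmative votes are needed; 7 voted in favor. Satisfied.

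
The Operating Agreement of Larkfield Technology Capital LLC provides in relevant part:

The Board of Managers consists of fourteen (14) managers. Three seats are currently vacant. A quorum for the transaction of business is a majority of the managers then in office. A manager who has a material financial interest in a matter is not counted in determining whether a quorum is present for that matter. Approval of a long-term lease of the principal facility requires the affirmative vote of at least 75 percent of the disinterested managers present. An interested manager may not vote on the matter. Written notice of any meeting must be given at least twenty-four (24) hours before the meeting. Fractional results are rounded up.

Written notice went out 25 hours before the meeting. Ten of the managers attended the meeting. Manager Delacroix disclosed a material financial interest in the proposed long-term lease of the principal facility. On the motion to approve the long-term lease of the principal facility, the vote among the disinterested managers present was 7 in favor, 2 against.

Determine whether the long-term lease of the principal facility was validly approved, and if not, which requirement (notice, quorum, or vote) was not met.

Notice: 25 hours given; 24 required (25 ≥ 24). Satisfied.
Quorum: 10 present, but the 1 interested manager does not count, leaving 9. Quorum is 6. Satisfied.
Vote: the long-term lease of the principal facility requires three-fourths of the disinterested managers present (10 − 1 = 9). 3/4 of 9 = 6.75, rounded up to 7, so 7 affirmative votes are needed; 7 voted in favor. Satisfied.

Valid — all requirements satisfied.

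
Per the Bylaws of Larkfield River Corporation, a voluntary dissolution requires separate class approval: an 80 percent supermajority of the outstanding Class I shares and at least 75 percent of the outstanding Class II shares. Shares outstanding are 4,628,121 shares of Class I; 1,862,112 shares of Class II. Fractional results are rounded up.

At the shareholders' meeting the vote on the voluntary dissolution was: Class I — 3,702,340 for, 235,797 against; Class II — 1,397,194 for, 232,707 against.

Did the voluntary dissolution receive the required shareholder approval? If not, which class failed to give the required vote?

Class I: 4/5 of 4628121 = 3702496.80, rounded up to 3702497; 3,702,497 required, 3,702,340 in favor — not approved.
Class II: 3/4 of 1862112 = 1396584; 1,396,584 required, 1,397,194 in favor — approved.

Not approved — the Class I shares did not give the required vote.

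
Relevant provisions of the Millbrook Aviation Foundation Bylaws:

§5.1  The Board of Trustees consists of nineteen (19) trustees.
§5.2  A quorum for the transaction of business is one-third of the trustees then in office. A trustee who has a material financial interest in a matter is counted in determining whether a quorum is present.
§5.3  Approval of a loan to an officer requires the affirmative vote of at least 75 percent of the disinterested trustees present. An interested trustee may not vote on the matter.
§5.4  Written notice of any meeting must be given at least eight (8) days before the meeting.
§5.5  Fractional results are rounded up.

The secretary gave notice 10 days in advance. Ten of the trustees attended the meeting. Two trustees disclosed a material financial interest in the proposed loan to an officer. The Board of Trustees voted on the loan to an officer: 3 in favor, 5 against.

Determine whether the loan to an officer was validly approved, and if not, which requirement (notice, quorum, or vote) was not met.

Invalid — vote requirement not satisfied.

Notice: 10 days given; 8 required (10 ≥ 8). Satisfied.
Quorum: 10 present (interested trustees count toward quorum); quorum is 7. Satisfied.
Vote: the loan to an officer requires three-fourths of the disinterested trustees present (10 − 2 = 8). 3/4 of 8 = 6, so 6 affirmative votes are needed; 3 voted in favor. Not satisfied.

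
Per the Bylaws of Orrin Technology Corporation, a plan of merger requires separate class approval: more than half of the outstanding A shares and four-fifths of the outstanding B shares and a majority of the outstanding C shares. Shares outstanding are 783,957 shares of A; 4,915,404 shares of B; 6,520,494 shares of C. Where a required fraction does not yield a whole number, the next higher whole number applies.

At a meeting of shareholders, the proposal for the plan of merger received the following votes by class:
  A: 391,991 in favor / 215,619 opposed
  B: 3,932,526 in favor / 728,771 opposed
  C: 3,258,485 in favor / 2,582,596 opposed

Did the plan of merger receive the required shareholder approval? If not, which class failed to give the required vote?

A: a majority of 783957 is 391979; 391,979 required, 391,991 in favor — approved.
B: 4/5 of 4915404 = 3932323.20, rounded up to 3932324; 3,932,324 required, 3,932,526 in favor — approved.
C: a majority of 6520494 is 3260248; 3,260,248 required, 3,258,485 in favor — not approved.

Not approved — the C shares did not give the required vote.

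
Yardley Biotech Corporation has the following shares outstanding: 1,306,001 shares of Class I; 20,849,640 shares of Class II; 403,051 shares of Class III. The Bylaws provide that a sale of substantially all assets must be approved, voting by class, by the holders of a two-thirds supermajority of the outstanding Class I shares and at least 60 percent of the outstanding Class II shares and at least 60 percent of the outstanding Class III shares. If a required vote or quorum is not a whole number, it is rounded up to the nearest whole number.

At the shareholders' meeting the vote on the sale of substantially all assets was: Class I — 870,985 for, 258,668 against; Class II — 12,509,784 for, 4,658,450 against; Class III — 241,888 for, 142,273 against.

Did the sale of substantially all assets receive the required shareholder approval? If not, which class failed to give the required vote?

Approved — every class gave the required vote.

Class I: 2/3 of 1306001 = 870667.33, rounded up to 870668; 870,668 required, 870,985 in favor — approved.
Class II: 3/5 of 20849640 = 12509784; 12,509,784 required, 12,509,784 in favor — approved.
Class III: 3/5 of 403051 = 241830.60, rounded up to 241831; 241,831 required, 241,888 in favor — approved.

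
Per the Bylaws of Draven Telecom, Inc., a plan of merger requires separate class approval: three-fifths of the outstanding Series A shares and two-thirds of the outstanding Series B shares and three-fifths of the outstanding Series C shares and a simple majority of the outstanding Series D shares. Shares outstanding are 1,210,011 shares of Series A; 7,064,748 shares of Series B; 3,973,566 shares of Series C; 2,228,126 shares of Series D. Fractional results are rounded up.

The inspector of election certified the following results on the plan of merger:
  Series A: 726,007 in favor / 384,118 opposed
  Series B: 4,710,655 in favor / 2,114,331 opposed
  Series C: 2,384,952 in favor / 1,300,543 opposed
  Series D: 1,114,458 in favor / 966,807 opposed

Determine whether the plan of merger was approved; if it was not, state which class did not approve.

Series A: 3/5 of 1210011 = 726006.60, rounded up to 726007; 726,007 required, 726,007 in favor — approved.
Series B: 2/3 of 7064748 = 4709832; 4,709,832 required, 4,710,655 in favor — approved.
Series C: 3/5 of 3973566 = 2384139.60, rounded up to 2384140; 2,384,140 required, 2,384,952 in favor — approved.
Series D: a majority of 2228126 is 1114064; 1,114,064 required, 1,114,458 in favor — approved.

Approved — every class gave the required vote.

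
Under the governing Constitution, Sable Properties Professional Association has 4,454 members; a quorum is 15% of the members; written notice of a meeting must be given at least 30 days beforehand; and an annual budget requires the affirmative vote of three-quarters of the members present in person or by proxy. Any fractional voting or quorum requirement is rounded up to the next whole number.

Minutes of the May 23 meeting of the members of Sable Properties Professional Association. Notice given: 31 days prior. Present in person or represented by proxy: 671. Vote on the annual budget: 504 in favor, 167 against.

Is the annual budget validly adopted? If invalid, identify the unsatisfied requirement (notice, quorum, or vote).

Notice: 31 days given; 30 required. Satisfied.
Quorum: 15% of 4,454 = 668.10, rounded up to 669; 671 present. Satisfied.
Vote: requires three-fourths of those present (671); 3/4 of 671 = 503.25, rounded up to 504, so 504 needed; 504 in favor. Satisfied.

Valid — all requirements satisfied.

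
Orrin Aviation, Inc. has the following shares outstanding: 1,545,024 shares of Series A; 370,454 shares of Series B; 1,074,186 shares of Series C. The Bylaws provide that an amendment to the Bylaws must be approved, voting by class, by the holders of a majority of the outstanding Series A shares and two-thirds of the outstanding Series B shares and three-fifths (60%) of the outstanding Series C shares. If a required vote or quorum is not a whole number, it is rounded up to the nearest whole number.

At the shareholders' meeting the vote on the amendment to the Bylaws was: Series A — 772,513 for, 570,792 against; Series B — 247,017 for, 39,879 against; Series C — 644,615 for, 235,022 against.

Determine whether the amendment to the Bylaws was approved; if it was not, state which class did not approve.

Approved — every class gave the required vote.

Series A: a majority of 1545024 is 772513; 772,513 required, 772,513 in favor — approved.
Series B: 2/3 of 370454 = 246969.33, rounded up to 246970; 246,970 required, 247,017 in favor — approved.
Series C: 3/5 of 1074186 = 644511.60, rounded up to 644512; 644,512 required, 644,615 in favor — approved.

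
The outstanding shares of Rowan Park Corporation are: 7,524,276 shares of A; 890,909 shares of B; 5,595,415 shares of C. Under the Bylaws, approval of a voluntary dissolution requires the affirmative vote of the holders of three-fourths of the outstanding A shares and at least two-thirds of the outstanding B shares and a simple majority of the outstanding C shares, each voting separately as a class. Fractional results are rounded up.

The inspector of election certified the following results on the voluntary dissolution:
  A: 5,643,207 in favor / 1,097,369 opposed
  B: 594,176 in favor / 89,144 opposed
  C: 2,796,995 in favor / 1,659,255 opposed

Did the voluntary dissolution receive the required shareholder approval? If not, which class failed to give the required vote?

A: 3/4 of 7524276 = 5643207; 5,643,207 required, 5,643,207 in favor — approved.
B: 2/3 of 890909 = 593939.33, rounded up to 593940; 593,940 required, 594,176 in favor — approved.
C: a majority of 5595415 is 2797708; 2,797,708 required, 2,796,995 in favor — not approved.

Not approved — the C shares did not give the required vote.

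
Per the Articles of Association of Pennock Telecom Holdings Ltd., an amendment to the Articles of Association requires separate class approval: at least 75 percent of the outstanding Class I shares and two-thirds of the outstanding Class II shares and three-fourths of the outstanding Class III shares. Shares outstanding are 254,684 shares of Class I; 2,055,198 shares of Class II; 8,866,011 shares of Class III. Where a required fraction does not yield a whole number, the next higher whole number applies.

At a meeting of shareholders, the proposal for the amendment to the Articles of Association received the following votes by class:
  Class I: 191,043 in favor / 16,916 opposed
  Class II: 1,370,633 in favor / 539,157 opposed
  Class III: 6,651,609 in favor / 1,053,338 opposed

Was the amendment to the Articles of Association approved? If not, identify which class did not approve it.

Approved — every class gave the required vote.

Class I: 3/4 of 254684 = 191013; 191,013 required, 191,043 in favor — approved.
Class II: 2/3 of 2055198 = 1370132; 1,370,132 required, 1,370,633 in favor — approved.
Class III: 3/4 of 8866011 = 6649508.25, rounded up to 6649509; 6,649,509 required, 6,651,609 in favor — approved.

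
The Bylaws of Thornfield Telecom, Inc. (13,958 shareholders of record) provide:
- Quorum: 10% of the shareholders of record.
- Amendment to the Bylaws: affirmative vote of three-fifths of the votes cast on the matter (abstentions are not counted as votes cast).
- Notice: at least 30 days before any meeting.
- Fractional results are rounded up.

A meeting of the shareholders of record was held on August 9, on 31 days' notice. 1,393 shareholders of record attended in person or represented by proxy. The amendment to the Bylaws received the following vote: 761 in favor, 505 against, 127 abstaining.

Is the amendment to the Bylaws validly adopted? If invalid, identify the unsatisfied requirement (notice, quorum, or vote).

Invalid — quorum requirement not satisfied.

Notice: 31 days given; 30 required. Satisfied.
Quorum: 10% of 13,958 = 1,395.80, rounded up to 1,396; 1,393 present. Not satisfied.
Vote: requires three-fifths of the votes cast (1,393 − 127 abstaining = 1,266); 3/5 of 1266 = 759.60, rounded up to 760, so 760 needed; 761 in favor. Satisfied.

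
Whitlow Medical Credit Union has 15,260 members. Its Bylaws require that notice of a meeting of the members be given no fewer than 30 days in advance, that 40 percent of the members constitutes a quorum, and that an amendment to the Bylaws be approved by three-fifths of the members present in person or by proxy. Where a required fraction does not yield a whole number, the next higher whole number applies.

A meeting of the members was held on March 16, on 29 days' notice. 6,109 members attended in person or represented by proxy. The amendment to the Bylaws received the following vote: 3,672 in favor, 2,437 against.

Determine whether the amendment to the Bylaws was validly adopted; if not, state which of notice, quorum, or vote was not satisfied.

Invalid — notice requirement not satisfied.

Notice: 29 days given; 30 required. Not satisfied.
Quorum: 40% of 15,260 = 6,104; 6,109 present. Satisfied.
Vote: requires three-fifths of those present (6,109); 3/5 of 6109 = 3665.40, rounded up to 3666, so 3,666 needed; 3,672 in favor. Satisfied.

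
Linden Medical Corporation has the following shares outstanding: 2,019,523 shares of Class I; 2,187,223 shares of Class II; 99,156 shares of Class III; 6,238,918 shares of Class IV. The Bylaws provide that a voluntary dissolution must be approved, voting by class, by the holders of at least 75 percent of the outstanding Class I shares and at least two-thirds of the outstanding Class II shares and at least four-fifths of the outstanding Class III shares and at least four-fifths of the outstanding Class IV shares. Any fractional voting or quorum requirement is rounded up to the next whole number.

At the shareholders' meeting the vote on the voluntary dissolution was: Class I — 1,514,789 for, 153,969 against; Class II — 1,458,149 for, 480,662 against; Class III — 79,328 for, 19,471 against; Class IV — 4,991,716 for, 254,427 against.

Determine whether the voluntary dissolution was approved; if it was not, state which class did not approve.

Approved — every class gave the required vote.

Class I: 3/4 of 2019523 = 1514642.25, rounded up to 1514643; 1,514,643 required, 1,514,789 in favor — approved.
Class II: 2/3 of 2187223 = 1458148.67, rounded up to 1458149; 1,458,149 required, 1,458,149 in favor — approved.
Class III: 4/5 of 99156 = 79324.80, rounded up to 79325; 79,325 required, 79,328 in favor — approved.
Class IV: 4/5 of 6238918 = 4991134.40, rounded up to 4991135; 4,991,135 required, 4,991,716 in favor — approved.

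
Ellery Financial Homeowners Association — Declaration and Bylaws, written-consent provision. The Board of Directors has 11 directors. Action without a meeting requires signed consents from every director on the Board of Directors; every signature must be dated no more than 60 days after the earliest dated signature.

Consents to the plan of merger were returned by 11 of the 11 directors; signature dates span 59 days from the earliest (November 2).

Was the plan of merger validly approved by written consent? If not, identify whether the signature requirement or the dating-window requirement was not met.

Signatures required: all of 11 — unanimous means all 11, so 11 needed; 11 signed. Sufficient.
Dating window: the latest signature is 59 days after the earliest; the limit is 60 days. Within the window.

Effective — both the signature and dating-window requirements are satisfied.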